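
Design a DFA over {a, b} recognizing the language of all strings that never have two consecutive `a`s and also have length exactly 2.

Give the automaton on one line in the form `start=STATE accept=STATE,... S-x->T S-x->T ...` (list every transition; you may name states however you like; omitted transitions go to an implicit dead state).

start=q0 accept=q4 q0-a->q1 q0-b->q2 q1-a->q3 q1-b->q4 q2-a->q4 q2-b->q4 q3-a->q3 q3-b->q3 q4-a->q3 q4-b->q3

Run two small machines in parallel and take their product. One (3 states) tracks partial matches of the forbidden pattern `aa`; the other (4 states) tracks the input length, saturating at 3. Each combined state is a pair, one component from each; accept when both components accept. Minimizing collapses redundant product states.
A 5-state machine:
        a   b  
>  q0   q1  q2 
   q1   q3  q4 
   q2   q4  q4 
   q3   q3  q3 
 * q4   q3  q3 
(> = start, * = accepting)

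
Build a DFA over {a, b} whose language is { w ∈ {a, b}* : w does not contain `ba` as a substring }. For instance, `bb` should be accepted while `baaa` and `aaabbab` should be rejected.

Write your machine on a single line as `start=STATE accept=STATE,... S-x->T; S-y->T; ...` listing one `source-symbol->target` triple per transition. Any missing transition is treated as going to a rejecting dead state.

Track partial matches of the forbidden pattern `ba`. State q2 is a dead state reached once `ba` has occurred; every other state accepts. q0 means no part of `ba` is currently matched.
        a   b  
>* q0   q0  q1 
 * q1   q2  q1 
   q2   q2  q2 
(> = start, * = accepting)

start=q0; accept=q0,q1; q0-a->q0; q0-b->q1; q1-a->q2; q1-b->q1; q2-a->q2; q2-b->q2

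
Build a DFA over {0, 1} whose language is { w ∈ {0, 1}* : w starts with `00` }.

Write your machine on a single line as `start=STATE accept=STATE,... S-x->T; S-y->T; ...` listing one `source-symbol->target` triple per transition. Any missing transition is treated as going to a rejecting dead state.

start=A; accept=C; A-0->B; A-1->D; B-0->C; B-1->D; C-0->C; C-1->C; D-0->D; D-1->D

Check the first 2 symbols one by one: A through B record how many have matched `00` so far; any wrong symbol goes to the dead state D. After all 2 match we enter the accepting sink C.
With 4 states:
       0  1 
>  A   B  D 
   B   C  D 
 * C   C  C 
   D   D  D 
(> = start, * = accepting)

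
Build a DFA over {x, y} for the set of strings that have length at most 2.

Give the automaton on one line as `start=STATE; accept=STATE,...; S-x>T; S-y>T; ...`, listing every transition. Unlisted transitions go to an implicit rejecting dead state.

We only need to distinguish lengths 0, 1, …, 2, and '>2'. Chain q0 → q1 → q2 → q3 on every symbol, with q3 looping. Accepting states: {q0, q1, q2}.
With 4 states:
        x   y  
>* q0   q1  q1 
 * q1   q2  q2 
 * q2   q3  q3 
   q3   q3  q3 
(> = start, * = accepting)

start=q0; accept=q0,q1,q2; q0-x>q1; q0-y>q1; q1-x>q2; q1-y>q2; q2-x>q3; q2-y>q3; q3-x>q3; q3-y>q3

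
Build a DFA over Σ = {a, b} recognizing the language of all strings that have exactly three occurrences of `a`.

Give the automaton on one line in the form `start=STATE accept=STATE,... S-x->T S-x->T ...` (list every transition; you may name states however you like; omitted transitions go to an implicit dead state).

start=s0 accept=s3 s0-a->s1 s0-b->s0 s1-a->s2 s1-b->s1 s2-a->s3 s2-b->s2 s3-a->s4 s3-b->s3 s4-a->s4 s4-b->s4

Only the number of `a`s matters, and only up to 4. Make a chain s0 → s1 → s2 → s3 → s4 advanced by each `a` (with s4 absorbing); every other symbol self-loops. The accepting set is {s3}.
A 5-state machine:
        a   b  
>  s0   s1  s0 
   s1   s2  s1 
   s2   s3  s2 
 * s3   s4  s3 
   s4   s4  s4 
(> = start, * = accepting)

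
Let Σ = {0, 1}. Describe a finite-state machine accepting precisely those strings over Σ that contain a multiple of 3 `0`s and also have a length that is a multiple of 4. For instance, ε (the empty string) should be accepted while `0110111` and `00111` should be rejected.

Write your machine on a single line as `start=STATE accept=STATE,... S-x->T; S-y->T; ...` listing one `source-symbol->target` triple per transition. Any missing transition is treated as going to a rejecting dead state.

start=s0; accept=s0; s0-0->s1; s0-1->s2; s1-0->s3; s1-1->s4; s2-0->s4; s2-1->s5; s3-0->s6; s3-1->s7; s4-0->s7; s4-1->s8; s5-0->s8; s5-1->s6; s6-0->s9; s6-1->s0; s7-0->s0; s7-1->s10; s8-0->s10; s8-1->s9; s9-0->s11; s9-1->s1; s10-0->s2; s10-1->s11; s11-0->s5; s11-1->s3

Build one automaton per condition and run them in lockstep. One (3 states) tracks the count of `0`s modulo 3; the other (4 states) tracks the input length modulo 4. Each combined state is a pair, one component from each; accept when both components accept.
With 12 states:
          0    1  
>* s0     s1   s2 
   s1     s3   s4 
   s2     s4   s5 
   s3     s6   s7 
   s4     s7   s8 
   s5     s8   s6 
   s6     s9   s0 
   s7     s0  s10 
   s8    s10   s9 
   s9    s11   s1 
   s10    s2  s11 
   s11    s5   s3 
(> = start, * = accepting)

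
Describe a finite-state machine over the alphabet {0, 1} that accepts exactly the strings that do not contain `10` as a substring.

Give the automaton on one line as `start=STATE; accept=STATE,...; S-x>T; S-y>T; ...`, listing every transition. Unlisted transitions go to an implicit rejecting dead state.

This is the complement of 'contains `10`'. Use the same substring-matching states — q0 through q2 holding how much of `10` has just been matched — but flip the accepting set: everything except the trap q2 accepts.
3 states suffice.
        0   1  
>* q0   q0  q1 
 * q1   q2  q1 
   q2   q2  q2 
(> = start, * = accepting)

start=q0; accept=q0,q1; q0-0>q0; q0-1>q1; q1-0>q2; q1-1>q1; q2-0>q2; q2-1>q2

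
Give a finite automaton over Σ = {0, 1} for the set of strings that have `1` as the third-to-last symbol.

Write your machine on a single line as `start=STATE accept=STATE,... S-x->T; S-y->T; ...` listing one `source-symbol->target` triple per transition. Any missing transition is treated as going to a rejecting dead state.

start=S0; accept=S11,S12,S13,S14; S0-0->S1; S0-1->S2; S1-0->S3; S1-1->S4; S2-0->S5; S2-1->S6; S3-0->S7; S3-1->S8; S4-0->S9; S4-1->S10; S5-0->S11; S5-1->S12; S6-0->S13; S6-1->S14; S7-0->S7; S7-1->S8; S8-0->S9; S8-1->S10; S9-0->S11; S9-1->S12; S10-0->S13; S10-1->S14; S11-0->S7; S11-1->S8; S12-0->S9; S12-1->S10; S13-0->S11; S13-1->S12; S14-0->S13; S14-1->S14

Because acceptance depends on a position counted from the end, the machine has to buffer the most recent 3 symbols. Make each state the string of the last up-to-3 symbols read; on input `x` shift the window left and append `x`. Accept when the buffered window has length 3 and begins with `1`.
With 15 states:
          0    1  
>  S0     S1   S2 
   S1     S3   S4 
   S2     S5   S6 
   S3     S7   S8 
   S4     S9  S10 
   S5    S11  S12 
   S6    S13  S14 
   S7     S7   S8 
   S8     S9  S10 
   S9    S11  S12 
   S10   S13  S14 
 * S11    S7   S8 
 * S12    S9  S10 
 * S13   S11  S12 
 * S14   S13  S14 
(> = start, * = accepting)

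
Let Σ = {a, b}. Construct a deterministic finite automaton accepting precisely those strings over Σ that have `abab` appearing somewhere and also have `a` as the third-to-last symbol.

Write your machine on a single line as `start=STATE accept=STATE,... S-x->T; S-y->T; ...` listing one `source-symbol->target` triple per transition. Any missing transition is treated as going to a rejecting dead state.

start=q0; accept=q16,q17,q21,q22; q0-a->q1; q0-b->q2; q1-a->q3; q1-b->q4; q2-a->q5; q2-b->q6; q3-a->q7; q3-b->q8; q4-a->q9; q4-b->q10; q5-a->q11; q5-b->q12; q6-a->q13; q6-b->q14; q7-a->q7; q7-b->q8; q8-a->q9; q8-b->q10; q9-a->q11; q9-b->q15; q10-a->q13; q10-b->q14; q11-a->q7; q11-b->q8; q12-a->q9; q12-b->q10; q13-a->q11; q13-b->q12; q14-a->q13; q14-b->q14; q15-a->q16; q15-b->q17; q16-a->q18; q16-b->q15; q17-a->q19; q17-b->q20; q18-a->q21; q18-b->q22; q19-a->q18; q19-b->q15; q20-a->q19; q20-b->q20; q21-a->q21; q21-b->q22; q22-a->q16; q22-b->q17

Build one automaton per condition and run them in lockstep. The first has 5 states tracking whether and how much of `abab` has been seen; the second has 15 states tracking the last 3 symbols read. A product state is a pair (one from each), accepting exactly when both do.
          a    b  
>  q0     q1   q2 
   q1     q3   q4 
   q2     q5   q6 
   q3     q7   q8 
   q4     q9  q10 
   q5    q11  q12 
   q6    q13  q14 
   q7     q7   q8 
   q8     q9  q10 
   q9    q11  q15 
   q10   q13  q14 
   q11    q7   q8 
   q12    q9  q10 
   q13   q11  q12 
   q14   q13  q14 
   q15   q16  q17 
 * q16   q18  q15 
 * q17   q19  q20 
   q18   q21  q22 
   q19   q18  q15 
   q20   q19  q20 
 * q21   q21  q22 
 * q22   q16  q17 
(> = start, * = accepting)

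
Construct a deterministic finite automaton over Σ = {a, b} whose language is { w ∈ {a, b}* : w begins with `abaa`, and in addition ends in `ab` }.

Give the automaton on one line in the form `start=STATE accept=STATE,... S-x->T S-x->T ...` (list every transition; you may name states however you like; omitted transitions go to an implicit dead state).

Run two small machines in parallel and take their product. One (6 states) tracks whether the input so far still matches the prefix `abaa`; the other (3 states) tracks how much of the suffix `ab` has currently been matched. Each combined state is a pair, one component from each; accept when both components accept. Minimizing collapses redundant product states.
With 8 states:
        a   b  
>  q0   q1  q2 
   q1   q2  q3 
   q2   q2  q2 
   q3   q4  q2 
   q4   q5  q2 
   q5   q5  q6 
 * q6   q5  q7 
   q7   q5  q7 
(> = start, * = accepting)

start=q0 accept=q6 q0-a->q1 q0-b->q2 q1-a->q2 q1-b->q3 q2-a->q2 q2-b->q2 q3-a->q4 q3-b->q2 q4-a->q5 q4-b->q2 q5-a->q5 q5-b->q6 q6-a->q5 q6-b->q7 q7-a->q5 q7-b->q7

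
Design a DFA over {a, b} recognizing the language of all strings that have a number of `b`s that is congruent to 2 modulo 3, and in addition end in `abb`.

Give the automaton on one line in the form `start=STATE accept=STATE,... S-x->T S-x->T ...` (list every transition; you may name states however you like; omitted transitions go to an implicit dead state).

Build one automaton per condition and run them in lockstep. One (3 states) tracks the count of `b`s modulo 3; the other (4 states) tracks how much of the suffix `abb` has currently been matched. Each combined state is a pair, one component from each; accept when both components accept. Equivalent product states are then merged.
A 6-state machine:
        a   b  
>  q0   q1  q2 
   q1   q1  q3 
   q2   q2  q4 
   q3   q2  q5 
   q4   q4  q0 
 * q5   q4  q0 
(> = start, * = accepting)

start=q0 accept=q5 q0-a->q1 q0-b->q2 q1-a->q1 q1-b->q3 q2-a->q2 q2-b->q4 q3-a->q2 q3-b->q5 q4-a->q4 q4-b->q0 q5-a->q4 q5-b->q0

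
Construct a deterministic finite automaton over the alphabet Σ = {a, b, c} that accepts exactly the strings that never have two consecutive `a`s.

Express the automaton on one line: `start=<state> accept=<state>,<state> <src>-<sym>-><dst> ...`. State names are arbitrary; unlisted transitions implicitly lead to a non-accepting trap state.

This is the complement of 'contains `aa`'. Use the same substring-matching states — s0 through s2 holding how much of `aa` has just been matched — but flip the accepting set: everything except the trap s2 accepts.
        a   b   c  
>* s0   s1  s0  s0 
 * s1   s2  s0  s0 
   s2   s2  s2  s2 
(> = start, * = accepting)

start=s0 accept=s0,s1 s0-a->s1 s0-b->s0 s0-c->s0 s1-a->s2 s1-b->s0 s1-c->s0 s2-a->s2 s2-b->s2 s2-c->s2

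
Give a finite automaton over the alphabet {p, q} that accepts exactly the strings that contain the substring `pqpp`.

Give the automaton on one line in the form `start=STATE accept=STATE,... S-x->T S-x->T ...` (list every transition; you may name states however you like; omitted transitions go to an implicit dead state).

Track how much of `pqpp` has been matched so far: state S0 is no progress, S4 is the absorbing accept state reached once `pqpp` has occurred. Intermediate states record partial matches; on a mismatch, fall back to the longest reusable overlap.
With 5 states:
        p   q  
>  S0   S1  S0 
   S1   S1  S2 
   S2   S3  S0 
   S3   S4  S2 
 * S4   S4  S4 
(> = start, * = accepting)

start=S0 accept=S4 S0-p->S1 S0-q->S0 S1-p->S1 S1-q->S2 S2-p->S3 S2-q->S0 S3-p->S4 S3-q->S2 S4-p->S4 S4-q->S4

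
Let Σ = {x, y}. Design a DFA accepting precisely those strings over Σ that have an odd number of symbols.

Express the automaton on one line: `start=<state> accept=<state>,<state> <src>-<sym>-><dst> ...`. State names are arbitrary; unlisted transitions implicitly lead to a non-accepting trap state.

Count input length modulo 2: every symbol advances one step around the cycle q0 → q1 → q0. Accept at q1.
With 2 states:
        x   y  
>  q0   q1  q1 
 * q1   q0  q0 
(> = start, * = accepting)

start=q0 accept=q1 q0-x->q1 q0-y->q1 q1-x->q0 q1-y->q0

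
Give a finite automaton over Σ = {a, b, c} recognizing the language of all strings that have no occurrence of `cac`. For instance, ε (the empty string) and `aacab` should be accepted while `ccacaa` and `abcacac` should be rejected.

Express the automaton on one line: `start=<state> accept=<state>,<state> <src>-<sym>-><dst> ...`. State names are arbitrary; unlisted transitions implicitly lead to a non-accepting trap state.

This is the complement of 'contains `cac`'. Use the same substring-matching states — s0 through s3 holding how much of `cac` has just been matched — but flip the accepting set: everything except the trap s3 accepts.
With 4 states:
        a   b   c  
>* s0   s0  s0  s1 
 * s1   s2  s0  s1 
 * s2   s0  s0  s3 
   s3   s3  s3  s3 
(> = start, * = accepting)

start=s0 accept=s0,s1,s2 s0-a->s0 s0-b->s0 s0-c->s1 s1-a->s2 s1-b->s0 s1-c->s1 s2-a->s0 s2-b->s0 s2-c->s3 s3-a->s3 s3-b->s3 s3-c->s3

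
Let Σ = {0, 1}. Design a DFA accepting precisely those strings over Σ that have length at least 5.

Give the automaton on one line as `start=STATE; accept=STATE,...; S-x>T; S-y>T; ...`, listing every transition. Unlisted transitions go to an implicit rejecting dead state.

Count input length up to 6: every symbol moves from A toward G, which means 'more than 5' and absorbs. Accept from {F, G}.
       0  1 
>  A   B  B 
   B   C  C 
   C   D  D 
   D   E  E 
   E   F  F 
 * F   G  G 
 * G   G  G 
(> = start, * = accepting)

start=A; accept=F,G; A-0>B; A-1>B; B-0>C; B-1>C; C-0>D; C-1>D; D-0>E; D-1>E; E-0>F; E-1>F; F-0>G; F-1>G; G-0>G; G-1>G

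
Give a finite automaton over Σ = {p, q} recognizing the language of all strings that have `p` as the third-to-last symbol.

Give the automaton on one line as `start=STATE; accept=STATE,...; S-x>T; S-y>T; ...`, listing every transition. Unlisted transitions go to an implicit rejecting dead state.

start=s0; accept=s7,s8,s9,s10; s0-p>s1; s0-q>s2; s1-p>s3; s1-q>s4; s2-p>s5; s2-q>s6; s3-p>s7; s3-q>s8; s4-p>s9; s4-q>s10; s5-p>s11; s5-q>s12; s6-p>s13; s6-q>s14; s7-p>s7; s7-q>s8; s8-p>s9; s8-q>s10; s9-p>s11; s9-q>s12; s10-p>s13; s10-q>s14; s11-p>s7; s11-q>s8; s12-p>s9; s12-q>s10; s13-p>s11; s13-q>s12; s14-p>s13; s14-q>s14

Because acceptance depends on a position counted from the end, the machine has to buffer the most recent 3 symbols. Make each state the string of the last up-to-3 symbols read; on input `x` shift the window left and append `x`. Accept when the buffered window has length 3 and begins with `p`.
A 15-state machine:
          p    q  
>  s0     s1   s2 
   s1     s3   s4 
   s2     s5   s6 
   s3     s7   s8 
   s4     s9  s10 
   s5    s11  s12 
   s6    s13  s14 
 * s7     s7   s8 
 * s8     s9  s10 
 * s9    s11  s12 
 * s10   s13  s14 
   s11    s7   s8 
   s12    s9  s10 
   s13   s11  s12 
   s14   s13  s14 
(> = start, * = accepting)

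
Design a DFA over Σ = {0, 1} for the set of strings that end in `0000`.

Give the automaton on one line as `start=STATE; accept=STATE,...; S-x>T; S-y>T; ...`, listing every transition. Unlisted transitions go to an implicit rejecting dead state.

Let each state record the length of the longest suffix of the input read so far that is also a prefix of `0000`. s1 means the last symbol is `0`; s2 means the last 2 symbols are `00`; s3 means the last 3 symbols are `000`; s4 means the last 4 symbols are `0000`. Accept only at s4, where the string currently ends in `0000`.
5 states suffice.
        0   1  
>  s0   s1  s0 
   s1   s2  s0 
   s2   s3  s0 
   s3   s4  s0 
 * s4   s4  s0 
(> = start, * = accepting)

start=s0; accept=s4; s0-0>s1; s0-1>s0; s1-0>s2; s1-1>s0; s2-0>s3; s2-1>s0; s3-0>s4; s3-1>s0; s4-0>s4; s4-1>s0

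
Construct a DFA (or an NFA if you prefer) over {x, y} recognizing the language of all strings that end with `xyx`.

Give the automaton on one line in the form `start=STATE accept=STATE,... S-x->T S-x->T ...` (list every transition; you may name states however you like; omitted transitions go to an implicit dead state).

Remember how much of `xyx` the current input suffix matches. State q0 means no match yet; q1 means the last symbol is `x`; q2 means the last 2 symbols are `xy`; q3 means the last 3 symbols are `xyx`. Only q3 accepts. On a mismatch, fall back to the longest proper suffix that is still a prefix of `xyx`.
A 4-state machine:
        x   y  
>  q0   q1  q0 
   q1   q1  q2 
   q2   q3  q0 
 * q3   q1  q2 
(> = start, * = accepting)

start=q0 accept=q3 q0-x->q1 q0-y->q0 q1-x->q1 q1-y->q2 q2-x->q3 q2-y->q0 q3-x->q1 q3-y->q2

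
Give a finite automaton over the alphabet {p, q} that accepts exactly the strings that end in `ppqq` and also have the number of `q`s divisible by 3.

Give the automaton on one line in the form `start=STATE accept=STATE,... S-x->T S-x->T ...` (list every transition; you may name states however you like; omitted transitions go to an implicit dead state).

start=s0 accept=s6 s0-p->s0 s0-q->s1 s1-p->s2 s1-q->s3 s2-p->s4 s2-q->s3 s3-p->s3 s3-q->s0 s4-p->s4 s4-q->s5 s5-p->s3 s5-q->s6 s6-p->s0 s6-q->s1

Run two small machines in parallel and take their product. One (5 states) tracks how much of the suffix `ppqq` has currently been matched; the other (3 states) tracks the count of `q`s modulo 3. Each combined state is a pair, one component from each; accept when both components accept. Equivalent product states are then merged.
With 7 states:
        p   q  
>  s0   s0  s1 
   s1   s2  s3 
   s2   s4  s3 
   s3   s3  s0 
   s4   s4  s5 
   s5   s3  s6 
 * s6   s0  s1 
(> = start, * = accepting)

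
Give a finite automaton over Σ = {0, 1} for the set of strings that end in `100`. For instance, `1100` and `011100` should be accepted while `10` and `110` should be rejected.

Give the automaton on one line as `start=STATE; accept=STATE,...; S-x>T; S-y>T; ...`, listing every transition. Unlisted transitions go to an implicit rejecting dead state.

Let each state record the length of the longest suffix of the input read so far that is also a prefix of `100`. S1 means the last symbol is `1`; S2 means the last 2 symbols are `10`; S3 means the last 3 symbols are `100`. Accept only at S3, where the string currently ends in `100`.
With 4 states:
        0   1  
>  S0   S0  S1 
   S1   S2  S1 
   S2   S3  S1 
 * S3   S0  S1 
(> = start, * = accepting)

start=S0; accept=S3; S0-0>S0; S0-1>S1; S1-0>S2; S1-1>S1; S2-0>S3; S2-1>S1; S3-0>S0; S3-1>S1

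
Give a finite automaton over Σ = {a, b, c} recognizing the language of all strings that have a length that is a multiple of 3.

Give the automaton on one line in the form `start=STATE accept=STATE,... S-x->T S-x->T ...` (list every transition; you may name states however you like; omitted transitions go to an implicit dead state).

start=s0 accept=s0 s0-a->s1 s0-b->s1 s0-c->s1 s1-a->s2 s1-b->s2 s1-c->s2 s2-a->s0 s2-b->s0 s2-c->s0

Count input length modulo 3: every symbol advances one step around the cycle s0 → s1 → s2 → s0. Accept at s0.
3 states suffice.
        a   b   c  
>* s0   s1  s1  s1 
   s1   s2  s2  s2 
   s2   s0  s0  s0 
(> = start, * = accepting)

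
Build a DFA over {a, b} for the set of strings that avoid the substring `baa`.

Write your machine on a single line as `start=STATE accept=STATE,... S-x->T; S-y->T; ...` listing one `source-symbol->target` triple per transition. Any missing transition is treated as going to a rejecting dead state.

start=s0; accept=s0,s1,s2; s0-a->s0; s0-b->s1; s1-a->s2; s1-b->s1; s2-a->s3; s2-b->s1; s3-a->s3; s3-b->s3

This is the complement of 'contains `baa`'. Use the same substring-matching states — s0 through s3 holding how much of `baa` has just been matched — but flip the accepting set: everything except the trap s3 accepts.
A 4-state machine:
        a   b  
>* s0   s0  s1 
 * s1   s2  s1 
 * s2   s3  s1 
   s3   s3  s3 
(> = start, * = accepting)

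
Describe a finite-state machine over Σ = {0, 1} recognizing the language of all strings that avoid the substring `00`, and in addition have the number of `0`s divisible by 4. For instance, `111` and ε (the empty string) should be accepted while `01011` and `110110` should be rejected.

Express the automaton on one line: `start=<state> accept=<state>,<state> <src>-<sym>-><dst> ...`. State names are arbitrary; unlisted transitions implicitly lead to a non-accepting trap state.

Build one automaton per condition and run them in lockstep. The first has 3 states tracking partial matches of the forbidden pattern `00`; the second has 4 states tracking the count of `0`s modulo 4. A product state is a pair (one from each), accepting exactly when both do.
12 states suffice.
          0    1  
>* s0     s1   s0 
   s1     s2   s3 
   s2     s4   s2 
   s3     s5   s3 
   s4     s6   s4 
   s5     s4   s7 
   s6     s8   s6 
   s7     s9   s7 
   s8     s2   s8 
   s9     s6  s10 
   s10   s11  s10 
 * s11    s8   s0 
(> = start, * = accepting)

start=s0 accept=s0,s11 s0-0->s1 s0-1->s0 s1-0->s2 s1-1->s3 s2-0->s4 s2-1->s2 s3-0->s5 s3-1->s3 s4-0->s6 s4-1->s4 s5-0->s4 s5-1->s7 s6-0->s8 s6-1->s6 s7-0->s9 s7-1->s7 s8-0->s2 s8-1->s8 s9-0->s6 s9-1->s10 s10-0->s11 s10-1->s10 s11-0->s8 s11-1->s0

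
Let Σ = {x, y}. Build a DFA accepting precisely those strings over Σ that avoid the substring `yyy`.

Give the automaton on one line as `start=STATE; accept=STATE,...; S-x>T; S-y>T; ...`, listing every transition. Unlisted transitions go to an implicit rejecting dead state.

start=q0; accept=q0,q1,q2; q0-x>q0; q0-y>q1; q1-x>q0; q1-y>q2; q2-x>q0; q2-y>q3; q3-x>q3; q3-y>q3

This is the complement of 'contains `yyy`'. Use the same substring-matching states — q0 through q3 holding how much of `yyy` has just been matched — but flip the accepting set: everything except the trap q3 accepts.
With 4 states:
        x   y  
>* q0   q0  q1 
 * q1   q0  q2 
 * q2   q0  q3 
   q3   q3  q3 
(> = start, * = accepting)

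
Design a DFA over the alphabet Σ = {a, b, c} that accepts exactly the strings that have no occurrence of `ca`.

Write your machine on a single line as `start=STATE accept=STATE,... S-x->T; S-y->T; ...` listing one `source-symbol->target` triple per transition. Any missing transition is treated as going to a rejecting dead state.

start=s0; accept=s0,s1; s0-a->s0; s0-b->s0; s0-c->s1; s1-a->s2; s1-b->s0; s1-c->s1; s2-a->s2; s2-b->s2; s2-c->s2

This is the complement of 'contains `ca`'. Use the same substring-matching states — s0 through s2 holding how much of `ca` has just been matched — but flip the accepting set: everything except the trap s2 accepts.
        a   b   c  
>* s0   s0  s0  s1 
 * s1   s2  s0  s1 
   s2   s2  s2  s2 
(> = start, * = accepting)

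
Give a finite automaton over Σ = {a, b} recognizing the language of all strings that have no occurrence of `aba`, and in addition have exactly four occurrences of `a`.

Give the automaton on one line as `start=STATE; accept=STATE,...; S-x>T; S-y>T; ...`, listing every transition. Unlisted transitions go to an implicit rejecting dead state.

start=q0; accept=q8; q0-a>q1; q0-b>q0; q1-a>q2; q1-b>q3; q2-a>q4; q2-b>q5; q3-a>q6; q3-b>q7; q4-a>q8; q4-b>q9; q5-a>q6; q5-b>q10; q6-a>q6; q6-b>q6; q7-a>q2; q7-b>q7; q8-a>q6; q8-b>q8; q9-a>q6; q9-b>q11; q10-a>q4; q10-b>q10; q11-a>q8; q11-b>q11

Handle the two conditions separately and then intersect. One (4 states) tracks partial matches of the forbidden pattern `aba`; the other (6 states) tracks the count of `a`s, saturating at 5. Each combined state is a pair, one component from each; accept when both components accept. Minimizing collapses redundant product states.
With 12 states:
          a    b  
>  q0     q1   q0 
   q1     q2   q3 
   q2     q4   q5 
   q3     q6   q7 
   q4     q8   q9 
   q5     q6  q10 
   q6     q6   q6 
   q7     q2   q7 
 * q8     q6   q8 
   q9     q6  q11 
   q10    q4  q10 
   q11    q8  q11 
(> = start, * = accepting)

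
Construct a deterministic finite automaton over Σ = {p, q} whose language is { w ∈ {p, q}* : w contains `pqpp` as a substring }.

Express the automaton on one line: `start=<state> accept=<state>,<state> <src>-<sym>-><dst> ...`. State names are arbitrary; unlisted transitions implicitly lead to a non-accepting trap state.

Track how much of `pqpp` has been matched so far: state A is no progress, E is the absorbing accept state reached once `pqpp` has occurred. Intermediate states record partial matches; on a mismatch, fall back to the longest reusable overlap.
5 states suffice.
       p  q 
>  A   B  A 
   B   B  C 
   C   D  A 
   D   E  C 
 * E   E  E 
(> = start, * = accepting)

start=A accept=E A-p->B A-q->A B-p->B B-q->C C-p->D C-q->A D-p->E D-q->C E-p->E E-q->E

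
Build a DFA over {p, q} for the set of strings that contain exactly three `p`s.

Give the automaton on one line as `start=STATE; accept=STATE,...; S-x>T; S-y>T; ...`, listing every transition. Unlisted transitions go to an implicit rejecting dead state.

start=A; accept=D; A-p>B; A-q>A; B-p>C; B-q>B; C-p>D; C-q>C; D-p>E; D-q>D; E-p>E; E-q>E

Only the number of `p`s matters, and only up to 4. Make a chain A → B → C → D → E advanced by each `p` (with E absorbing); every other symbol self-loops. The accepting set is {D}.
A 5-state machine:
       p  q 
>  A   B  A 
   B   C  B 
   C   D  C 
 * D   E  D 
   E   E  E 
(> = start, * = accepting)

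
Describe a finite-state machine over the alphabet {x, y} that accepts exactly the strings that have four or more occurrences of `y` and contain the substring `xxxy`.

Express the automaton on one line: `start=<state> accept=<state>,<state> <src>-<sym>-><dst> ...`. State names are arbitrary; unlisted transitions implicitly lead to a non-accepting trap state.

Handle the two conditions separately and then intersect. The first has 6 states tracking the count of `y`s, saturating at 5; the second has 5 states tracking whether and how much of `xxxy` has been seen. A product state is a pair (one from each), accepting exactly when both do. Equivalent product states are then merged.
          x    y  
>  q0     q1   q2 
   q1     q3   q2 
   q2     q4   q5 
   q3     q6   q2 
   q4     q7   q5 
   q5     q8   q9 
   q6     q6  q10 
   q7    q10   q5 
   q8    q11   q9 
   q9    q12   q9 
   q10   q10  q13 
   q11   q13   q9 
   q12   q14   q9 
   q13   q13  q15 
   q14   q15   q9 
   q15   q15  q16 
 * q16   q16  q16 
(> = start, * = accepting)

start=q0 accept=q16 q0-x->q1 q0-y->q2 q1-x->q3 q1-y->q2 q2-x->q4 q2-y->q5 q3-x->q6 q3-y->q2 q4-x->q7 q4-y->q5 q5-x->q8 q5-y->q9 q6-x->q6 q6-y->q10 q7-x->q10 q7-y->q5 q8-x->q11 q8-y->q9 q9-x->q12 q9-y->q9 q10-x->q10 q10-y->q13 q11-x->q13 q11-y->q9 q12-x->q14 q12-y->q9 q13-x->q13 q13-y->q15 q14-x->q15 q14-y->q9 q15-x->q15 q15-y->q16 q16-x->q16 q16-y->q16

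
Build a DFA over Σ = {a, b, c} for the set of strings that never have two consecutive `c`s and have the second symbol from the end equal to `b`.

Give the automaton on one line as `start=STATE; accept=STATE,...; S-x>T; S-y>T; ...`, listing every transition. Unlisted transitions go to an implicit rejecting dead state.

Build one automaton per condition and run them in lockstep. One (3 states) tracks partial matches of the forbidden pattern `cc`; the other (13 states) tracks the last 2 symbols read. Each combined state is a pair, one component from each; accept when both components accept.
With 21 states:
          a    b    c  
>  s0     s1   s2   s3 
   s1     s4   s5   s6 
   s2     s7   s8   s9 
   s3    s10  s11  s12 
   s4     s4   s5   s6 
   s5     s7   s8   s9 
   s6    s10  s11  s12 
 * s7     s4   s5   s6 
 * s8     s7   s8   s9 
 * s9    s10  s11  s12 
   s10    s4   s5   s6 
   s11    s7   s8   s9 
   s12   s13  s14  s12 
   s13   s15  s16  s17 
   s14   s18  s19  s20 
   s15   s15  s16  s17 
   s16   s18  s19  s20 
   s17   s13  s14  s12 
   s18   s15  s16  s17 
   s19   s18  s19  s20 
   s20   s13  s14  s12 
(> = start, * = accepting)

start=s0; accept=s7,s8,s9; s0-a>s1; s0-b>s2; s0-c>s3; s1-a>s4; s1-b>s5; s1-c>s6; s2-a>s7; s2-b>s8; s2-c>s9; s3-a>s10; s3-b>s11; s3-c>s12; s4-a>s4; s4-b>s5; s4-c>s6; s5-a>s7; s5-b>s8; s5-c>s9; s6-a>s10; s6-b>s11; s6-c>s12; s7-a>s4; s7-b>s5; s7-c>s6; s8-a>s7; s8-b>s8; s8-c>s9; s9-a>s10; s9-b>s11; s9-c>s12; s10-a>s4; s10-b>s5; s10-c>s6; s11-a>s7; s11-b>s8; s11-c>s9; s12-a>s13; s12-b>s14; s12-c>s12; s13-a>s15; s13-b>s16; s13-c>s17; s14-a>s18; s14-b>s19; s14-c>s20; s15-a>s15; s15-b>s16; s15-c>s17; s16-a>s18; s16-b>s19; s16-c>s20; s17-a>s13; s17-b>s14; s17-c>s12; s18-a>s15; s18-b>s16; s18-c>s17; s19-a>s18; s19-b>s19; s19-c>s20; s20-a>s13; s20-b>s14; s20-c>s12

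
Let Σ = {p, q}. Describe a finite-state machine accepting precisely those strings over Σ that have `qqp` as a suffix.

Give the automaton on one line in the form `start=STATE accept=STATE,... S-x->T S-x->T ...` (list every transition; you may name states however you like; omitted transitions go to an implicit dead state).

Let each state record the length of the longest suffix of the input read so far that is also a prefix of `qqp`. S1 means the last symbol is `q`; S2 means the last 2 symbols are `qq`; S3 means the last 3 symbols are `qqp`. Accept only at S3, where the string currently ends in `qqp`.
With 4 states:
        p   q  
>  S0   S0  S1 
   S1   S0  S2 
   S2   S3  S2 
 * S3   S0  S1 
(> = start, * = accepting)

start=S0 accept=S3 S0-p->S0 S0-q->S1 S1-p->S0 S1-q->S2 S2-p->S3 S2-q->S2 S3-p->S0 S3-q->S1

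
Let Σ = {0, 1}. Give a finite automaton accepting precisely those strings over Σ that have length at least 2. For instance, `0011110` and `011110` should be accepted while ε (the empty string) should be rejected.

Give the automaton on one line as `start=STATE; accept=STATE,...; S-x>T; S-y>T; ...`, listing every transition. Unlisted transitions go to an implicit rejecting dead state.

start=q0; accept=q2,q3; q0-0>q1; q0-1>q1; q1-0>q2; q1-1>q2; q2-0>q3; q2-1>q3; q3-0>q3; q3-1>q3

Count input length up to 3: every symbol moves from q0 toward q3, which means 'more than 2' and absorbs. Accept from {q2, q3}.
A 4-state machine:
        0   1  
>  q0   q1  q1 
   q1   q2  q2 
 * q2   q3  q3 
 * q3   q3  q3 
(> = start, * = accepting)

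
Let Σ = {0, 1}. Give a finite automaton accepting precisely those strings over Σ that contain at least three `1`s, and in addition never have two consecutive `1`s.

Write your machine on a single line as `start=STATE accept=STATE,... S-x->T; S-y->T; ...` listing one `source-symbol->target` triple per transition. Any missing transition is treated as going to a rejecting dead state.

start=A; accept=G,H; A-0->A; A-1->B; B-0->C; B-1->D; C-0->C; C-1->E; D-0->D; D-1->D; E-0->F; E-1->D; F-0->F; F-1->G; G-0->H; G-1->D; H-0->H; H-1->G

Handle the two conditions separately and then intersect. One (5 states) tracks the count of `1`s, saturating at 4; the other (3 states) tracks partial matches of the forbidden pattern `11`. Each combined state is a pair, one component from each; accept when both components accept. Minimizing collapses redundant product states.
       0  1 
>  A   A  B 
   B   C  D 
   C   C  E 
   D   D  D 
   E   F  D 
   F   F  G 
 * G   H  D 
 * H   H  G 
(> = start, * = accepting)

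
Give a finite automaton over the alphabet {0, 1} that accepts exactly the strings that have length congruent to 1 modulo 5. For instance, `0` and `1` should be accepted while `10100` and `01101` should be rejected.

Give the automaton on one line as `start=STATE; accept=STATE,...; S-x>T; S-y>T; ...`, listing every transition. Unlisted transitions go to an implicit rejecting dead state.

start=q0; accept=q1; q0-0>q1; q0-1>q1; q1-0>q2; q1-1>q2; q2-0>q3; q2-1>q3; q3-0>q4; q3-1>q4; q4-0>q0; q4-1>q0

Count input length modulo 5: every symbol advances one step around the cycle q0 → q1 → q2 → q3 → q4 → q0. Accept at q1.
A 5-state machine:
        0   1  
>  q0   q1  q1 
 * q1   q2  q2 
   q2   q3  q3 
   q3   q4  q4 
   q4   q0  q0 
(> = start, * = accepting)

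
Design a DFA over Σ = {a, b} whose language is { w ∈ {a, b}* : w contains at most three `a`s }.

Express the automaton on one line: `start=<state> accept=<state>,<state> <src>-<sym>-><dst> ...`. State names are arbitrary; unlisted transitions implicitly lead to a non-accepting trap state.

start=q0 accept=q0,q1,q2,q3 q0-a->q1 q0-b->q0 q1-a->q2 q1-b->q1 q2-a->q3 q2-b->q2 q3-a->q4 q3-b->q3 q4-a->q4 q4-b->q4

Count `a`s, saturating at 4: states q0 through q3 mean 0 through 3 `a`s seen; q4 means more than 3. Each `a` increments (capped at q4); other symbols loop. Accept from {q0, q1, q2, q3}.
A 5-state machine:
        a   b  
>* q0   q1  q0 
 * q1   q2  q1 
 * q2   q3  q2 
 * q3   q4  q3 
   q4   q4  q4 
(> = start, * = accepting)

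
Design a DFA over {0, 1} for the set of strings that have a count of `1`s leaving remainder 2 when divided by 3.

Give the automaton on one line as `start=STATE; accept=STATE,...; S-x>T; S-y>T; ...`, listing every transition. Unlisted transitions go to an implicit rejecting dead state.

start=q0; accept=q2; q0-0>q0; q0-1>q1; q1-0>q1; q1-1>q2; q2-0>q2; q2-1>q0

Keep the running count of `1`s modulo 3: each `1` advances along the cycle q0 → q1 → q2 → q0 while other symbols loop. Accept at q2.
A 3-state machine:
        0   1  
>  q0   q0  q1 
   q1   q1  q2 
 * q2   q2  q0 
(> = start, * = accepting)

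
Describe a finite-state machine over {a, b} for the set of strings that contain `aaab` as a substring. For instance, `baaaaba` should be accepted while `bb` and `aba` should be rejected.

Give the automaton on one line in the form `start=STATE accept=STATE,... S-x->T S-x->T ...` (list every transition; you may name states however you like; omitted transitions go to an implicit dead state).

start=S0 accept=S4 S0-a->S1 S0-b->S0 S1-a->S2 S1-b->S0 S2-a->S3 S2-b->S0 S3-a->S3 S3-b->S4 S4-a->S4 S4-b->S4

States S0..S3 record the length of the longest prefix of `aaab` that matches the current input suffix. Reaching S4 means `aaab` has been seen, and we stay there forever. Accept from S4.
With 5 states:
        a   b  
>  S0   S1  S0 
   S1   S2  S0 
   S2   S3  S0 
   S3   S3  S4 
 * S4   S4  S4 
(> = start, * = accepting)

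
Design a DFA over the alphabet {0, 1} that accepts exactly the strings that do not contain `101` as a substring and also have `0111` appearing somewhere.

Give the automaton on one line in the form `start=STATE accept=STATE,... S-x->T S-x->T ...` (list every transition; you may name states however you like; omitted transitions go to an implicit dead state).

Run two small machines in parallel and take their product. One (4 states) tracks partial matches of the forbidden pattern `101`; the other (5 states) tracks whether and how much of `0111` has been seen. Each combined state is a pair, one component from each; accept when both components accept. Minimizing collapses redundant product states.
10 states suffice.
        0   1  
>  q0   q1  q2 
   q1   q1  q3 
   q2   q4  q2 
   q3   q4  q5 
   q4   q1  q6 
   q5   q4  q7 
   q6   q6  q6 
 * q7   q8  q7 
 * q8   q9  q6 
 * q9   q9  q7 
(> = start, * = accepting)

start=q0 accept=q7,q8,q9 q0-0->q1 q0-1->q2 q1-0->q1 q1-1->q3 q2-0->q4 q2-1->q2 q3-0->q4 q3-1->q5 q4-0->q1 q4-1->q6 q5-0->q4 q5-1->q7 q6-0->q6 q6-1->q6 q7-0->q8 q7-1->q7 q8-0->q9 q8-1->q6 q9-0->q9 q9-1->q7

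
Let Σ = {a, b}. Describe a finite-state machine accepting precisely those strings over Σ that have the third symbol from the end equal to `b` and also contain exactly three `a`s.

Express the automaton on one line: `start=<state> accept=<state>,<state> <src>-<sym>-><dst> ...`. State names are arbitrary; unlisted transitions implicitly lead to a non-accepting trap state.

Run two small machines in parallel and take their product. One (15 states) tracks the last 3 symbols read; the other (5 states) tracks the count of `a`s, saturating at 4. Each combined state is a pair, one component from each; accept when both components accept. Minimizing collapses redundant product states.
16 states suffice.
          a    b  
>  q0     q1   q0 
   q1     q2   q3 
   q2     q4   q5 
   q3     q6   q3 
   q4     q7   q8 
   q5     q9  q10 
   q6    q11   q5 
   q7     q7   q7 
   q8     q7  q12 
   q9     q7  q13 
   q10   q14  q10 
 * q11    q7   q8 
   q12    q7  q15 
 * q13    q7  q12 
 * q14    q7  q13 
 * q15    q7  q15 
(> = start, * = accepting)

start=q0 accept=q11,q13,q14,q15 q0-a->q1 q0-b->q0 q1-a->q2 q1-b->q3 q2-a->q4 q2-b->q5 q3-a->q6 q3-b->q3 q4-a->q7 q4-b->q8 q5-a->q9 q5-b->q10 q6-a->q11 q6-b->q5 q7-a->q7 q7-b->q7 q8-a->q7 q8-b->q12 q9-a->q7 q9-b->q13 q10-a->q14 q10-b->q10 q11-a->q7 q11-b->q8 q12-a->q7 q12-b->q15 q13-a->q7 q13-b->q12 q14-a->q7 q14-b->q13 q15-a->q7 q15-b->q15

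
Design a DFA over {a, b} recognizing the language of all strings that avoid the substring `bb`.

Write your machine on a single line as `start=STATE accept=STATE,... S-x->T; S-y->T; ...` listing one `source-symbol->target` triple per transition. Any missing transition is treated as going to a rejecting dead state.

Track partial matches of the forbidden pattern `bb`. State S2 is a dead state reached once `bb` has occurred; every other state accepts. S0 means no part of `bb` is currently matched.
A 3-state machine:
        a   b  
>* S0   S0  S1 
 * S1   S0  S2 
   S2   S2  S2 
(> = start, * = accepting)

start=S0; accept=S0,S1; S0-a->S0; S0-b->S1; S1-a->S0; S1-b->S2; S2-a->S2; S2-b->S2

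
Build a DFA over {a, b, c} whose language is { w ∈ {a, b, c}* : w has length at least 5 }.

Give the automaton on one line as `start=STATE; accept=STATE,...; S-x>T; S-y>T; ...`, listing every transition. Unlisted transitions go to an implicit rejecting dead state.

We only need to distinguish lengths 0, 1, …, 5, and '>5'. Chain q0 → q1 → q2 → q3 → q4 → q5 → q6 on every symbol, with q6 looping. Accepting states: {q5, q6}.
7 states suffice.
        a   b   c  
>  q0   q1  q1  q1 
   q1   q2  q2  q2 
   q2   q3  q3  q3 
   q3   q4  q4  q4 
   q4   q5  q5  q5 
 * q5   q6  q6  q6 
 * q6   q6  q6  q6 
(> = start, * = accepting)

start=q0; accept=q5,q6; q0-a>q1; q0-b>q1; q0-c>q1; q1-a>q2; q1-b>q2; q1-c>q2; q2-a>q3; q2-b>q3; q2-c>q3; q3-a>q4; q3-b>q4; q3-c>q4; q4-a>q5; q4-b>q5; q4-c>q5; q5-a>q6; q5-b>q6; q5-c>q6; q6-a>q6; q6-b>q6; q6-c>q6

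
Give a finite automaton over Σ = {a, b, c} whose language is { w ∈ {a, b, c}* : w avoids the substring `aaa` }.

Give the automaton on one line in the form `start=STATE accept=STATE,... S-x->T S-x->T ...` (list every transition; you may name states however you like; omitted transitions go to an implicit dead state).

This is the complement of 'contains `aaa`'. Use the same substring-matching states — q0 through q3 holding how much of `aaa` has just been matched — but flip the accepting set: everything except the trap q3 accepts.
4 states suffice.
        a   b   c  
>* q0   q1  q0  q0 
 * q1   q2  q0  q0 
 * q2   q3  q0  q0 
   q3   q3  q3  q3 
(> = start, * = accepting)

start=q0 accept=q0,q1,q2 q0-a->q1 q0-b->q0 q0-c->q0 q1-a->q2 q1-b->q0 q1-c->q0 q2-a->q3 q2-b->q0 q2-c->q0 q3-a->q3 q3-b->q3 q3-c->q3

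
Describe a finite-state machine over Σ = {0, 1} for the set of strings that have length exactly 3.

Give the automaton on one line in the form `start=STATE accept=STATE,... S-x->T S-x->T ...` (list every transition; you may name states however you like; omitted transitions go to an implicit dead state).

Count input length up to 4: every symbol moves from s0 toward s4, which means 'more than 3' and absorbs. Accept from {s3}.
A 5-state machine:
        0   1  
>  s0   s1  s1 
   s1   s2  s2 
   s2   s3  s3 
 * s3   s4  s4 
   s4   s4  s4 
(> = start, * = accepting)

start=s0 accept=s3 s0-0->s1 s0-1->s1 s1-0->s2 s1-1->s2 s2-0->s3 s2-1->s3 s3-0->s4 s3-1->s4 s4-0->s4 s4-1->s4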